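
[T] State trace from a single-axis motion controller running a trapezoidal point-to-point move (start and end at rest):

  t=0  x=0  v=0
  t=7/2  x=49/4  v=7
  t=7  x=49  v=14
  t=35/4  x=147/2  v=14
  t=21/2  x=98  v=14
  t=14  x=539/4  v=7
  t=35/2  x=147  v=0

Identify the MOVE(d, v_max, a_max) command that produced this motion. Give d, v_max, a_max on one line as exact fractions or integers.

d=147 v_max=14 a_max=2

final state: t=35/2, x=147, v=0 → d = 147
a_max = (7−0)/(7/2−0) = 2
max v = 14 over t∈[7,21/2] → v_max = 14
check: 14·(7+7/2) = 147 ✓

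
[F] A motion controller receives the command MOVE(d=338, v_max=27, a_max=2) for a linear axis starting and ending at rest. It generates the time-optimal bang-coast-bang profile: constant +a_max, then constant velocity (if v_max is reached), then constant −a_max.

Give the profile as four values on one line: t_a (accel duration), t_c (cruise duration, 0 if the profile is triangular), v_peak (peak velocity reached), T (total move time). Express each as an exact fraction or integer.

(v_max)²/a_max = 27²/2 = 729/2
338 < 729/2 → triangular
v_peak = √(338·2) = √676 = 26
t_a = 26/2 = 13; t_c = 0
T = 2·13 = 26

t_a=13 t_c=0 v_peak=26 T=26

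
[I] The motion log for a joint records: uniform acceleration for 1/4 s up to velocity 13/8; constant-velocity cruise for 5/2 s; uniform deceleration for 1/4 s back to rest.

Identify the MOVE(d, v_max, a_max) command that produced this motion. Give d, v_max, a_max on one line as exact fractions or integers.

a_max = (13/8)/(1/4) = 13/2
d_a = ½·13/8·1/4 = 13/64; d_c = 13/8·5/2 = 65/16
d = 2·13/64 + 65/16 = 143/32
t_c = 5/2 > 0 ⇒ limit active, v_max = 13/8

d=143/32 v_max=13/8 a_max=13/2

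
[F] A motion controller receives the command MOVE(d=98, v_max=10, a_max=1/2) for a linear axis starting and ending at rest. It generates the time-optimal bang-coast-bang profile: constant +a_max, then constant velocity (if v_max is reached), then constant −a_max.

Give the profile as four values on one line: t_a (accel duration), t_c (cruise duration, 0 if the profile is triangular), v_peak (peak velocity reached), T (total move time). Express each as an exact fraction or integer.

t_a=14 t_c=0 v_peak=7 T=28

(v_max)²/a_max = 10²/(1/2) = 200
98 < 200 so t_c = 0
v_peak = √(98·1/2) = √49 = 7
t_a = 7/(1/2) = 14; t_c = 0
T = 2·14 = 28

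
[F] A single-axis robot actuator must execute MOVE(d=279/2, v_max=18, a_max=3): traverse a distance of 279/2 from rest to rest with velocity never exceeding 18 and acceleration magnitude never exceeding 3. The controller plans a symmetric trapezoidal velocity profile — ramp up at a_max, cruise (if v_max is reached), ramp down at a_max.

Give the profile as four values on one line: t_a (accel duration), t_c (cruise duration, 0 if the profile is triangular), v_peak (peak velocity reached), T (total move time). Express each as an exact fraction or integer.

t_a=6 t_c=7/4 v_peak=18 T=55/4

v_max²/a_max = 18²/3 = 108
279/2 ≥ 108 ⇒ cruise phase
t_a = 18/3 = 6; v_peak = 18
d_cruise = 279/2 − 108 = 63/2; t_c = (63/2)/18 = 7/4
T = 2·6 + 7/4 = 55/4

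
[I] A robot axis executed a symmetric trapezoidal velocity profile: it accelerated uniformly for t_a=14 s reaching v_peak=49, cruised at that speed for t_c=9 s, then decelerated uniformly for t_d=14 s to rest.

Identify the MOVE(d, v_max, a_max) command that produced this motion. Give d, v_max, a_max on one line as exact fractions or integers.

a_max = 49/14 = 7/2
d_a = ½·49·14 = 343; d_c = 49·9 = 441
d = 2·343 + 441 = 1127
t_c = 9 > 0 ⇒ limit active, v_max = 49

d=1127 v_max=49 a_max=7/2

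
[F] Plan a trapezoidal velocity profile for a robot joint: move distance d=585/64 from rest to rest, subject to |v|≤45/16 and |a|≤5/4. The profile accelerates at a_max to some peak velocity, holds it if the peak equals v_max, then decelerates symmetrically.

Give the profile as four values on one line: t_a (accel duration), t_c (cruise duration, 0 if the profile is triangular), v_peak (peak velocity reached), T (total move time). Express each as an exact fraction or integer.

t_a=9/4 t_c=1 v_peak=45/16 T=11/2

v_max²/a_max = (45/16)²/(5/4) = 405/64
585/64 ≥ 405/64 so v_max reached
t_a = (45/16)/(5/4) = 9/4; v_peak = 45/16
d_cruise = 585/64 − 405/64 = 45/16; t_c = (45/16)/(45/16) = 1
T = 2·9/4 + 1 = 11/2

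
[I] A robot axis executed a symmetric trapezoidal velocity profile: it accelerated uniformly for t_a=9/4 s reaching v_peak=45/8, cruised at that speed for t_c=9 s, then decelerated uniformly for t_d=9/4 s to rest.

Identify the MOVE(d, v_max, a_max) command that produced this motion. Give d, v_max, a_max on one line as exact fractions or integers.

a_max = (45/8)/(9/4) = 5/2
d_a = ½·45/8·9/4 = 405/64; d_c = 45/8·9 = 405/8
d = 2·405/64 + 405/8 = 2025/32
t_c = 9 > 0 → v_max = v_peak = 45/8

d=2025/32 v_max=45/8 a_max=5/2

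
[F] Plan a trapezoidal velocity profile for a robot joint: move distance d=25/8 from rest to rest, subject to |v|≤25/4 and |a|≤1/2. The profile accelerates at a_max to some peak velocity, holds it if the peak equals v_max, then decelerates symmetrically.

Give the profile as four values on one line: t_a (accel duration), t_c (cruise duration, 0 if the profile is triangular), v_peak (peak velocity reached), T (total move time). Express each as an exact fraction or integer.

t_a=5/2 t_c=0 v_peak=5/4 T=5

vₘ²/aₘ = (25/4)²/(1/2) = 625/8
25/8 < 625/8 ⇒ no cruise
v_peak = √(25/8·1/2) = √(25/16) = 5/4
t_a = (5/4)/(1/2) = 5/2; t_c = 0
T = 2·5/2 = 5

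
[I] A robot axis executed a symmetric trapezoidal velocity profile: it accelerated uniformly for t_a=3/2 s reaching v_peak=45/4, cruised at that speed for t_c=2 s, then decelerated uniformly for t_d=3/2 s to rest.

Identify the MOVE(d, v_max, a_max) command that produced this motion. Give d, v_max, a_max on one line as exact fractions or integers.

d=315/8 v_max=45/4 a_max=15/2

a_max = (45/4)/(3/2) = 15/2
d_a = ½·45/4·3/2 = 135/16; d_c = 45/4·2 = 45/2
d = 2·135/16 + 45/2 = 315/8
t_c = 2 > 0 → v_max = v_peak = 45/4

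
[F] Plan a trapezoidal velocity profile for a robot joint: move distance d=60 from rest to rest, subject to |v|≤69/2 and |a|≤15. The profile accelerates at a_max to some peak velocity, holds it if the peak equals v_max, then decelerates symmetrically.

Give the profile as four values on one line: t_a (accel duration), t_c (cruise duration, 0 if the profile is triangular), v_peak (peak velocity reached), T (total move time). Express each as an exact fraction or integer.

t_a=2 t_c=0 v_peak=30 T=4

v_max²/a_max = (69/2)²/15 = 1587/20
60 < 1587/20 → triangular
v_peak = √(60·15) = √900 = 30
t_a = 30/15 = 2; t_c = 0
T = 2·2 = 4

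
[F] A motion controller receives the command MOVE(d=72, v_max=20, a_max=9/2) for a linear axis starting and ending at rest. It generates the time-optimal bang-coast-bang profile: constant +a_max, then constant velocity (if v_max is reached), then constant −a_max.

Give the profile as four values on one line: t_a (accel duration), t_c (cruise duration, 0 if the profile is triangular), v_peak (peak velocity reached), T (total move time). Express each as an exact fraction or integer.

(v_max)²/a_max = 20²/(9/2) = 800/9
72 < 800/9 → triangular
v_peak = √(72·9/2) = √324 = 18
t_a = 18/(9/2) = 4; t_c = 0
T = 2·4 = 8

t_a=4 t_c=0 v_peak=18 T=8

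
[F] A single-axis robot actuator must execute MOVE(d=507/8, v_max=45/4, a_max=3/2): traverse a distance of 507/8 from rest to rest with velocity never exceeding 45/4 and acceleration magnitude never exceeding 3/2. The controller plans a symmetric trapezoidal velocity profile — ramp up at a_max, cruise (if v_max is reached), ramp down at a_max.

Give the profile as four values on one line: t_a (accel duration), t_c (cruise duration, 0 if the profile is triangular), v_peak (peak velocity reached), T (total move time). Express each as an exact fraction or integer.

t_a=13/2 t_c=0 v_peak=39/4 T=13

v_max²/a_max = (45/4)²/(3/2) = 675/8
507/8 < 675/8 so t_c = 0
v_peak = √(507/8·3/2) = √(1521/16) = 39/4
t_a = (39/4)/(3/2) = 13/2; t_c = 0
T = 2·13/2 = 13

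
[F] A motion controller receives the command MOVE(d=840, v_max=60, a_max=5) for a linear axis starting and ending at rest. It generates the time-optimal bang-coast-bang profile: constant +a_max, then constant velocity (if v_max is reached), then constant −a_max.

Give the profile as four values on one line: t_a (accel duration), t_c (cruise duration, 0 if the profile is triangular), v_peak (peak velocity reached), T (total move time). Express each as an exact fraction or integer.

(v_max)²/a_max = 60²/5 = 720
840 ≥ 720 so v_max reached
t_a = 60/5 = 12; v_peak = 60
d_cruise = 840 − 720 = 120; t_c = 120/60 = 2
T = 2·12 + 2 = 26

t_a=12 t_c=2 v_peak=60 T=26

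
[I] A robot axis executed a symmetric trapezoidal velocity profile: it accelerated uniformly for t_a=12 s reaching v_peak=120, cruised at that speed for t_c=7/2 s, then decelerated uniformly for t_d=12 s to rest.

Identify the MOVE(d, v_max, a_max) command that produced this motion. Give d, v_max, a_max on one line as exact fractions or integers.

a_max = 120/12 = 10
d_a = ½·120·12 = 720; d_c = 120·7/2 = 420
d = 2·720 + 420 = 1860
t_c = 7/2 > 0 so v_max = 120

d=1860 v_max=120 a_max=10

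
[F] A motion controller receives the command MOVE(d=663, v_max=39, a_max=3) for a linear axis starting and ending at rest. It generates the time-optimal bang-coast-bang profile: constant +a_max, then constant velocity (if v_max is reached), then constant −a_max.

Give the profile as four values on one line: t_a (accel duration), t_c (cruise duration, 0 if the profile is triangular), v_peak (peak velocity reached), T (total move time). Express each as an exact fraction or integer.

(v_max)²/a_max = 39²/3 = 507
663 ≥ 507 so v_max reached
t_a = 39/3 = 13; v_peak = 39
d_cruise = 663 − 507 = 156; t_c = 156/39 = 4
T = 2·13 + 4 = 30

t_a=13 t_c=4 v_peak=39 T=30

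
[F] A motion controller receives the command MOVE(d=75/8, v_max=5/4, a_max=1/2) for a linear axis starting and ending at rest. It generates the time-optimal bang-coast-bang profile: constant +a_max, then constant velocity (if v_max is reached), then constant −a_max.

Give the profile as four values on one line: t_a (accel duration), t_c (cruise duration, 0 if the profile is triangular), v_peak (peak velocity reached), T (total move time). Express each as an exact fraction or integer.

t_a=5/2 t_c=5 v_peak=5/4 T=10

vₘ²/aₘ = (5/4)²/(1/2) = 25/8
75/8 ≥ 25/8 ⇒ cruise phase
t_a = (5/4)/(1/2) = 5/2; v_peak = 5/4
d_cruise = 75/8 − 25/8 = 25/4; t_c = (25/4)/(5/4) = 5
T = 2·5/2 + 5 = 10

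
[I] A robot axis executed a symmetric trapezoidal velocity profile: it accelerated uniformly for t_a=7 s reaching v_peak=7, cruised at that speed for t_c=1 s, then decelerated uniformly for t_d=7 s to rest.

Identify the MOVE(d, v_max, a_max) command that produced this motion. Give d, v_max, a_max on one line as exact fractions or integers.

a_max = 7/7 = 1
d_a = ½·7·7 = 49/2; d_c = 7·1 = 7
d = 2·49/2 + 7 = 56
t_c = 1 > 0 ⇒ limit active, v_max = 7

d=56 v_max=7 a_max=1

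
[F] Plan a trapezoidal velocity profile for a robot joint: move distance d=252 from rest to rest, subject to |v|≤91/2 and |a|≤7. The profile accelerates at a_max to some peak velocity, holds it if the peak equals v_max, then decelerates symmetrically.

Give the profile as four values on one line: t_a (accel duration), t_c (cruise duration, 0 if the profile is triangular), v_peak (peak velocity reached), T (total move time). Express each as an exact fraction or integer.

vₘ²/aₘ = (91/2)²/7 = 1183/4
252 < 1183/4 ⇒ no cruise
v_peak = √(252·7) = √1764 = 42
t_a = 42/7 = 6; t_c = 0
T = 2·6 = 12

t_a=6 t_c=0 v_peak=42 T=12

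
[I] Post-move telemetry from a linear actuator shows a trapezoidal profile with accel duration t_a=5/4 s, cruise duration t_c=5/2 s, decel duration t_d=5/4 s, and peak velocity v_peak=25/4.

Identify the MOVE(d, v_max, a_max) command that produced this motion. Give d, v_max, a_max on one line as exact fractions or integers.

d=375/16 v_max=25/4 a_max=5

a_max = (25/4)/(5/4) = 5
d_a = ½·25/4·5/4 = 125/32; d_c = 25/4·5/2 = 125/8
d = 2·125/32 + 125/8 = 375/16
t_c = 5/2 > 0 → v_max = v_peak = 25/4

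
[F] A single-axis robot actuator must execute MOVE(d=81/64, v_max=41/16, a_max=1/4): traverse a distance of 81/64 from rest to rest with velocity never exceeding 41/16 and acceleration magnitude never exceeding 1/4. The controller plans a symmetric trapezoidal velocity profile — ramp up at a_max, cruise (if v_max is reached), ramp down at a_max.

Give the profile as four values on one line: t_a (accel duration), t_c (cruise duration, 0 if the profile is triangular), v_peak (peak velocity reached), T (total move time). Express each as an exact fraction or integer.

t_a=9/4 t_c=0 v_peak=9/16 T=9/2

(v_max)²/a_max = (41/16)²/(1/4) = 1681/64
81/64 < 1681/64 ⇒ no cruise
v_peak = √(81/64·1/4) = √(81/256) = 9/16
t_a = (9/16)/(1/4) = 9/4; t_c = 0
T = 2·9/4 = 9/2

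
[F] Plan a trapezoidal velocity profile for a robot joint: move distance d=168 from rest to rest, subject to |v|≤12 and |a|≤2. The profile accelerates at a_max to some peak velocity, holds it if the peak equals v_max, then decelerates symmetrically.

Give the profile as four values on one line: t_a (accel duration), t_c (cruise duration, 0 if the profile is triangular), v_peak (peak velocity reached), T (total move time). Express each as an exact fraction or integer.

t_a=6 t_c=8 v_peak=12 T=20

v_max²/a_max = 12²/2 = 72
168 ≥ 72 → trapezoidal
t_a = 12/2 = 6; v_peak = 12
d_cruise = 168 − 72 = 96; t_c = 96/12 = 8
T = 2·6 + 8 = 20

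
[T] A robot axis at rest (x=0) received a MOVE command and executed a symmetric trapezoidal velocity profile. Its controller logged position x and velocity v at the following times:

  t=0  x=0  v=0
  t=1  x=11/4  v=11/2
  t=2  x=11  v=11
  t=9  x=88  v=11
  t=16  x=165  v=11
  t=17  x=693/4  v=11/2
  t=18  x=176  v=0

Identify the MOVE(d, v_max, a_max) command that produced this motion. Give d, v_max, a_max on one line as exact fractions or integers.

d=176 v_max=11 a_max=11/2

final state: t=18, x=176, v=0 → d = 176
a_max = (11/2−0)/(1−0) = 11/2
max v = 11 over t∈[2,16] → v_max = 11
check: 11·(2+14) = 176 ✓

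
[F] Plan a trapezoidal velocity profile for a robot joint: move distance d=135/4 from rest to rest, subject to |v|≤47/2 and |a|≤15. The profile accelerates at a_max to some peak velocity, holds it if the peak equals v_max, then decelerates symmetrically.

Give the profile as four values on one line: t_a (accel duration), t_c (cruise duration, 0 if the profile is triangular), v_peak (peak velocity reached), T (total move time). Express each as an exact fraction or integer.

v_max²/a_max = (47/2)²/15 = 2209/60
135/4 < 2209/60 → triangular
v_peak = √(135/4·15) = √(2025/4) = 45/2
t_a = (45/2)/15 = 3/2; t_c = 0
T = 2·3/2 = 3

t_a=3/2 t_c=0 v_peak=45/2 T=3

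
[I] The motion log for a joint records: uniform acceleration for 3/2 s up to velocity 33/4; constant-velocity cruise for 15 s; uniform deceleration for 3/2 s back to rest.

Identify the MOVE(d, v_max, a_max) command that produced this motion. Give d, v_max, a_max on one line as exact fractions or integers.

a_max = (33/4)/(3/2) = 11/2
d_a = ½·33/4·3/2 = 99/16; d_c = 33/4·15 = 495/4
d = 2·99/16 + 495/4 = 1089/8
t_c = 15 > 0 ⇒ limit active, v_max = 33/4

d=1089/8 v_max=33/4 a_max=11/2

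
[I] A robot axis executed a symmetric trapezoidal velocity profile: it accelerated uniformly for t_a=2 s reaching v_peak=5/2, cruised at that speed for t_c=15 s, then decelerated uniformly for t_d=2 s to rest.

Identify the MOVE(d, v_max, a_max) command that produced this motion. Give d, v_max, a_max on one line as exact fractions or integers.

d=85/2 v_max=5/2 a_max=5/4

a_max = (5/2)/2 = 5/4
d_a = ½·5/2·2 = 5/2; d_c = 5/2·15 = 75/2
d = 2·5/2 + 75/2 = 85/2
t_c = 15 > 0 so v_max = 5/2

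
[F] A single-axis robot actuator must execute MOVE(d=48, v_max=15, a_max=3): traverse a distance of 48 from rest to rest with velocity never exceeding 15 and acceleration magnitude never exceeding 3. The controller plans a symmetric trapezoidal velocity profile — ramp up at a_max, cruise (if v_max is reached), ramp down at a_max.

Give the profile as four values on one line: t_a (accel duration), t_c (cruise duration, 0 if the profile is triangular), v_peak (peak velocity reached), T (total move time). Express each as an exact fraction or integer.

t_a=4 t_c=0 v_peak=12 T=8

(v_max)²/a_max = 15²/3 = 75
48 < 75 so t_c = 0
v_peak = √(48·3) = √144 = 12
t_a = 12/3 = 4; t_c = 0
T = 2·4 = 8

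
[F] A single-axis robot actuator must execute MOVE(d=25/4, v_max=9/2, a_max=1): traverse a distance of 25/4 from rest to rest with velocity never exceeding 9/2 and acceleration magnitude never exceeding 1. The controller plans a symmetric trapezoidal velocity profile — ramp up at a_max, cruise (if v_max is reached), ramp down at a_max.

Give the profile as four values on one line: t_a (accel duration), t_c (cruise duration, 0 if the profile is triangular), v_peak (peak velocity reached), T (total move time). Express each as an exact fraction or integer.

vₘ²/aₘ = (9/2)²/1 = 81/4
25/4 < 81/4 so t_c = 0
v_peak = √(25/4·1) = √(25/4) = 5/2
t_a = (5/2)/1 = 5/2; t_c = 0
T = 2·5/2 = 5

t_a=5/2 t_c=0 v_peak=5/2 T=5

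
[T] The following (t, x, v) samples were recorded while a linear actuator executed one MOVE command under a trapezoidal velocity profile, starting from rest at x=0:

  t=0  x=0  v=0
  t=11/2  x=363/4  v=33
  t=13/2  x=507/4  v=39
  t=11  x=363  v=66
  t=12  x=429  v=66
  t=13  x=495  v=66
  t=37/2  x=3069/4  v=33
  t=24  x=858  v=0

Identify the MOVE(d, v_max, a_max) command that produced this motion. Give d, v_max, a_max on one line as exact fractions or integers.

d=858 v_max=66 a_max=6

final state: t=24, x=858, v=0 → d = 858
a_max = (33−0)/(11/2−0) = 6
max v = 66 over t∈[11,13] → v_max = 66
check: 66·(11+2) = 858 ✓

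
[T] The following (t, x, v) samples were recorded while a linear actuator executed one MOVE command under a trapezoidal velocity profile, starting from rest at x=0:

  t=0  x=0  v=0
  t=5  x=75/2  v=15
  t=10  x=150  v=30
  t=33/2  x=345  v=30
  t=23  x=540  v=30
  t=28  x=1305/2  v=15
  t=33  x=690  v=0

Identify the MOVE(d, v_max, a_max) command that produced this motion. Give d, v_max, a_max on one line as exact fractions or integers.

final state: t=33, x=690, v=0 → d = 690
a_max = (15−0)/(5−0) = 3
max v = 30 over t∈[10,23] → v_max = 30
check: 30·(10+13) = 690 ✓

d=690 v_max=30 a_max=3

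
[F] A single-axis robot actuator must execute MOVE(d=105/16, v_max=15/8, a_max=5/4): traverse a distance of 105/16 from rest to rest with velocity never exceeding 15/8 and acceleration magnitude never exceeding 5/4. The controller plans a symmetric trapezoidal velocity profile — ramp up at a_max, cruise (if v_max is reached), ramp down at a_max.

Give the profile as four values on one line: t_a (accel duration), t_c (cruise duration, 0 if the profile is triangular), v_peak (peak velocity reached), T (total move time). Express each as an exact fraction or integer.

vₘ²/aₘ = (15/8)²/(5/4) = 45/16
105/16 ≥ 45/16 ⇒ cruise phase
t_a = (15/8)/(5/4) = 3/2; v_peak = 15/8
d_cruise = 105/16 − 45/16 = 15/4; t_c = (15/4)/(15/8) = 2
T = 2·3/2 + 2 = 5

t_a=3/2 t_c=2 v_peak=15/8 T=5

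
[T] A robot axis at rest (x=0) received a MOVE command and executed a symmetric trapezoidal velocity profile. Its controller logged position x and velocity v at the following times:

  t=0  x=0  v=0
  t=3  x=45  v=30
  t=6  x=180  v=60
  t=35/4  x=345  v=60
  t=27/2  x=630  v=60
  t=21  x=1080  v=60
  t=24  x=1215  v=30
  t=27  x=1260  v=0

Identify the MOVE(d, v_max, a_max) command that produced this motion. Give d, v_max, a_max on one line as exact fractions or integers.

d=1260 v_max=60 a_max=10

final state: t=27, x=1260, v=0 → d = 1260
a_max = (30−0)/(3−0) = 10
max v = 60 over t∈[6,21] → v_max = 60
check: 60·(6+15) = 1260 ✓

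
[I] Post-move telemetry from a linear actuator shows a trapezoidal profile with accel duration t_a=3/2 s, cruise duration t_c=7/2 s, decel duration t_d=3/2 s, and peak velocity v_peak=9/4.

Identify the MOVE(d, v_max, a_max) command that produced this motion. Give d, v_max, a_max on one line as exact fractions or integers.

d=45/4 v_max=9/4 a_max=3/2

a_max = (9/4)/(3/2) = 3/2
d_a = ½·9/4·3/2 = 27/16; d_c = 9/4·7/2 = 63/8
d = 2·27/16 + 63/8 = 45/4
t_c = 7/2 > 0 ⇒ limit active, v_max = 9/4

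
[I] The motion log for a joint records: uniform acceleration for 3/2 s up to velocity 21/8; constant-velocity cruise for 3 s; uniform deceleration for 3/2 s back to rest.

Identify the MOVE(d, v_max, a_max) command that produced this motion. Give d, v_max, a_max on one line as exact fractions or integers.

a_max = (21/8)/(3/2) = 7/4
d_a = ½·21/8·3/2 = 63/32; d_c = 21/8·3 = 63/8
d = 2·63/32 + 63/8 = 189/16
t_c = 3 > 0 → v_max = v_peak = 21/8

d=189/16 v_max=21/8 a_max=7/4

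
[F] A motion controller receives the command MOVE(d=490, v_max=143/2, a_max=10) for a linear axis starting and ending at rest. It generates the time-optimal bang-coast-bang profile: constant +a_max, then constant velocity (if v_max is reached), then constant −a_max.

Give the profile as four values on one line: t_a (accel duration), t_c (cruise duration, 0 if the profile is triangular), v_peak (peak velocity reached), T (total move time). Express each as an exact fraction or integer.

t_a=7 t_c=0 v_peak=70 T=14

v_max²/a_max = (143/2)²/10 = 20449/40
490 < 20449/40 ⇒ no cruise
v_peak = √(490·10) = √4900 = 70
t_a = 70/10 = 7; t_c = 0
T = 2·7 = 14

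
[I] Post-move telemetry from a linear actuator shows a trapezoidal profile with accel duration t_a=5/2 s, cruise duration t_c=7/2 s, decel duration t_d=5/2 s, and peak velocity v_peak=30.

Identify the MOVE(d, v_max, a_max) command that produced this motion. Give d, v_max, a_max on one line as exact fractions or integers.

d=180 v_max=30 a_max=12

a_max = 30/(5/2) = 12
d_a = ½·30·5/2 = 75/2; d_c = 30·7/2 = 105
d = 2·75/2 + 105 = 180
t_c = 7/2 > 0 ⇒ limit active, v_max = 30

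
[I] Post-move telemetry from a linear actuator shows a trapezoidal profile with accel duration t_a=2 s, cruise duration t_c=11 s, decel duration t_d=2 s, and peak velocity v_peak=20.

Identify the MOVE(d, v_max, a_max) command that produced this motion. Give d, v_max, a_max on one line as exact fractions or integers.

a_max = 20/2 = 10
d_a = ½·20·2 = 20; d_c = 20·11 = 220
d = 2·20 + 220 = 260
t_c = 11 > 0 so v_max = 20

d=260 v_max=20 a_max=10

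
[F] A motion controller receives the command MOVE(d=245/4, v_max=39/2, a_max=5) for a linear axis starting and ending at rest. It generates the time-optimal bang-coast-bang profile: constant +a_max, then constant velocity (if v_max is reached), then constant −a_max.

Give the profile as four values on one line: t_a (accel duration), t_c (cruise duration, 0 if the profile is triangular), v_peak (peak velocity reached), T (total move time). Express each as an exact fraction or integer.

v_max²/a_max = (39/2)²/5 = 1521/20
245/4 < 1521/20 so t_c = 0
v_peak = √(245/4·5) = √(1225/4) = 35/2
t_a = (35/2)/5 = 7/2; t_c = 0
T = 2·7/2 = 7

t_a=7/2 t_c=0 v_peak=35/2 T=7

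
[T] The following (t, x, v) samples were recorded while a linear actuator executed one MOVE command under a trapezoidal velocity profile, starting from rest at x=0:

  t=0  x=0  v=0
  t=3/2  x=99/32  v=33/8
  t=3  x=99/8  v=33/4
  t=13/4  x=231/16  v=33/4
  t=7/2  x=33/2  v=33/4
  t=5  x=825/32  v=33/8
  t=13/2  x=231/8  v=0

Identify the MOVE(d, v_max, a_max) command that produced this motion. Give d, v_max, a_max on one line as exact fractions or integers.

final state: t=13/2, x=231/8, v=0 → d = 231/8
a_max = (33/8−0)/(3/2−0) = 11/4
max v = 33/4 over t∈[3,7/2] → v_max = 33/4
check: 33/4·(3+1/2) = 231/8 ✓

d=231/8 v_max=33/4 a_max=11/4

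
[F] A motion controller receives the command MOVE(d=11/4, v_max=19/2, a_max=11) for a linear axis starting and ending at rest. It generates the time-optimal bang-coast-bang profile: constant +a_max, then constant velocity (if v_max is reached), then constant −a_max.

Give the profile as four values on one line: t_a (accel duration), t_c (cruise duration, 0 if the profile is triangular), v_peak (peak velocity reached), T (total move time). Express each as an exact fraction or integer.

vₘ²/aₘ = (19/2)²/11 = 361/44
11/4 < 361/44 → triangular
v_peak = √(11/4·11) = √(121/4) = 11/2
t_a = (11/2)/11 = 1/2; t_c = 0
T = 2·1/2 = 1

t_a=1/2 t_c=0 v_peak=11/2 T=1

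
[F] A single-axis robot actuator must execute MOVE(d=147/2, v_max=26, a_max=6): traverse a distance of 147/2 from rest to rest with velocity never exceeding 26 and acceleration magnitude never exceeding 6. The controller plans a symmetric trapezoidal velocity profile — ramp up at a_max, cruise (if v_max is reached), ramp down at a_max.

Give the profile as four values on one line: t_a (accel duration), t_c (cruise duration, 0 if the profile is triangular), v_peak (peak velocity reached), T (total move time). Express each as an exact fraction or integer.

vₘ²/aₘ = 26²/6 = 338/3
147/2 < 338/3 ⇒ no cruise
v_peak = √(147/2·6) = √441 = 21
t_a = 21/6 = 7/2; t_c = 0
T = 2·7/2 = 7

t_a=7/2 t_c=0 v_peak=21 T=7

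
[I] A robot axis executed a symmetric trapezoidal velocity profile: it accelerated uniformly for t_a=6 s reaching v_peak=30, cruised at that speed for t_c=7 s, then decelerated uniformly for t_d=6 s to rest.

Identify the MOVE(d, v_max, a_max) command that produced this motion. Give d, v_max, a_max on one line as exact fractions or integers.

d=390 v_max=30 a_max=5

a_max = 30/6 = 5
d_a = ½·30·6 = 90; d_c = 30·7 = 210
d = 2·90 + 210 = 390
t_c = 7 > 0 so v_max = 30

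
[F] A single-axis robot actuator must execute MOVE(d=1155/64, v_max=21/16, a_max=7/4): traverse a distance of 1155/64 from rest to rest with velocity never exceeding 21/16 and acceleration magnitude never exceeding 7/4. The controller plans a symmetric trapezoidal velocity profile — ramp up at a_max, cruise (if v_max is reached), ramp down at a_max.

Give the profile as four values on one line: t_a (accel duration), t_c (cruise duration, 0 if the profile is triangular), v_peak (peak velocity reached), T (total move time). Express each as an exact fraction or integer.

vₘ²/aₘ = (21/16)²/(7/4) = 63/64
1155/64 ≥ 63/64 → trapezoidal
t_a = (21/16)/(7/4) = 3/4; v_peak = 21/16
d_cruise = 1155/64 − 63/64 = 273/16; t_c = (273/16)/(21/16) = 13
T = 2·3/4 + 13 = 29/2

t_a=3/4 t_c=13 v_peak=21/16 T=29/2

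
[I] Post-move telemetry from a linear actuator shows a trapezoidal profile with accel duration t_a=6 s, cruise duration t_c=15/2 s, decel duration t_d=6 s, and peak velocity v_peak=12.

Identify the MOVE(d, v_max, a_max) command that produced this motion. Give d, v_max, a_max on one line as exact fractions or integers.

a_max = 12/6 = 2
d_a = ½·12·6 = 36; d_c = 12·15/2 = 90
d = 2·36 + 90 = 162
t_c = 15/2 > 0 → v_max = v_peak = 12

d=162 v_max=12 a_max=2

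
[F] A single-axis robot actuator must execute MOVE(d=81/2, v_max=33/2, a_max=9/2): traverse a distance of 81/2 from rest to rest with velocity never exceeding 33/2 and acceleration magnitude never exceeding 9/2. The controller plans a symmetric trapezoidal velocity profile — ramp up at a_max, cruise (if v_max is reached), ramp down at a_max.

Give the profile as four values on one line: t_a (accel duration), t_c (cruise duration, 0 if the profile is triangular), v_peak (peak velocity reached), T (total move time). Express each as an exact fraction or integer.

(v_max)²/a_max = (33/2)²/(9/2) = 121/2
81/2 < 121/2 → triangular
v_peak = √(81/2·9/2) = √(729/4) = 27/2
t_a = (27/2)/(9/2) = 3; t_c = 0
T = 2·3 = 6

t_a=3 t_c=0 v_peak=27/2 T=6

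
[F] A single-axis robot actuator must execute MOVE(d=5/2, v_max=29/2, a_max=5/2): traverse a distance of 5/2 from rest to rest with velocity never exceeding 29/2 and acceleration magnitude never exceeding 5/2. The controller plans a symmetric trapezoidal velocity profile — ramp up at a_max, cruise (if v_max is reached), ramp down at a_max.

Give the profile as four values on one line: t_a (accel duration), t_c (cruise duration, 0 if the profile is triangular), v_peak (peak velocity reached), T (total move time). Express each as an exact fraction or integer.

t_a=1 t_c=0 v_peak=5/2 T=2

vₘ²/aₘ = (29/2)²/(5/2) = 841/10
5/2 < 841/10 → triangular
v_peak = √(5/2·5/2) = √(25/4) = 5/2
t_a = (5/2)/(5/2) = 1; t_c = 0
T = 2·1 = 2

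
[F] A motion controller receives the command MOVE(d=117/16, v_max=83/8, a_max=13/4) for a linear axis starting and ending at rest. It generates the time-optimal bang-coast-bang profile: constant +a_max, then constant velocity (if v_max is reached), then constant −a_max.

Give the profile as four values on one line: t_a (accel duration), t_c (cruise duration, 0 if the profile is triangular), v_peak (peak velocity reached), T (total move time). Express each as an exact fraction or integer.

v_max²/a_max = (83/8)²/(13/4) = 6889/208
117/16 < 6889/208 so t_c = 0
v_peak = √(117/16·13/4) = √(1521/64) = 39/8
t_a = (39/8)/(13/4) = 3/2; t_c = 0
T = 2·3/2 = 3

t_a=3/2 t_c=0 v_peak=39/8 T=3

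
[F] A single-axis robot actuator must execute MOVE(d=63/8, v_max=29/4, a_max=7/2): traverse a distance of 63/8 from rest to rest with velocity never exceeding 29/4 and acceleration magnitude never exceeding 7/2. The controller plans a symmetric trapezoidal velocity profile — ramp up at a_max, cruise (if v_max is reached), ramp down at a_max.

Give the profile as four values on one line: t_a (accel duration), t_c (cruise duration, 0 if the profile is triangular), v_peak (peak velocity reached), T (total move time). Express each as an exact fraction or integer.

(v_max)²/a_max = (29/4)²/(7/2) = 841/56
63/8 < 841/56 ⇒ no cruise
v_peak = √(63/8·7/2) = √(441/16) = 21/4
t_a = (21/4)/(7/2) = 3/2; t_c = 0
T = 2·3/2 = 3

t_a=3/2 t_c=0 v_peak=21/4 T=3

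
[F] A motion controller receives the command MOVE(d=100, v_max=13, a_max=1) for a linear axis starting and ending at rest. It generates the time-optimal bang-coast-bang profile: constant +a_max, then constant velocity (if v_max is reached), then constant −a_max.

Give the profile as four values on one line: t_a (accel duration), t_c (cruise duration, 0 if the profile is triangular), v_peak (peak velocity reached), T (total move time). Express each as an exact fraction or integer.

t_a=10 t_c=0 v_peak=10 T=20

vₘ²/aₘ = 13²/1 = 169
100 < 169 so t_c = 0
v_peak = √(100·1) = √100 = 10
t_a = 10/1 = 10; t_c = 0
T = 2·10 = 20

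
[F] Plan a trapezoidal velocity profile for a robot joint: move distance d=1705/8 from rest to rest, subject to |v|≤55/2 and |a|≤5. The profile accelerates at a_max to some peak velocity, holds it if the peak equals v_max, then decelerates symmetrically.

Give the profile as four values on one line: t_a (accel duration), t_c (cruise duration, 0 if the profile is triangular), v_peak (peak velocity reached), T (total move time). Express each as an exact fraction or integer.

(v_max)²/a_max = (55/2)²/5 = 605/4
1705/8 ≥ 605/4 ⇒ cruise phase
t_a = (55/2)/5 = 11/2; v_peak = 55/2
d_cruise = 1705/8 − 605/4 = 495/8; t_c = (495/8)/(55/2) = 9/4
T = 2·11/2 + 9/4 = 53/4

t_a=11/2 t_c=9/4 v_peak=55/2 T=53/4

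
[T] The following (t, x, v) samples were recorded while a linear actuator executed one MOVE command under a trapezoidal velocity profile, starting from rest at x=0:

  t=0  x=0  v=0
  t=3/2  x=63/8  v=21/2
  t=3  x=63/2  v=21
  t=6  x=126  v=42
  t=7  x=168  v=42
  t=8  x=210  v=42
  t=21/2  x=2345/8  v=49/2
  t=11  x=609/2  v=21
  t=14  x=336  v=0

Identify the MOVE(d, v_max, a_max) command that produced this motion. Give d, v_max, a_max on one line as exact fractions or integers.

d=336 v_max=42 a_max=7

final state: t=14, x=336, v=0 → d = 336
a_max = (21/2−0)/(3/2−0) = 7
max v = 42 over t∈[6,8] → v_max = 42
check: 42·(6+2) = 336 ✓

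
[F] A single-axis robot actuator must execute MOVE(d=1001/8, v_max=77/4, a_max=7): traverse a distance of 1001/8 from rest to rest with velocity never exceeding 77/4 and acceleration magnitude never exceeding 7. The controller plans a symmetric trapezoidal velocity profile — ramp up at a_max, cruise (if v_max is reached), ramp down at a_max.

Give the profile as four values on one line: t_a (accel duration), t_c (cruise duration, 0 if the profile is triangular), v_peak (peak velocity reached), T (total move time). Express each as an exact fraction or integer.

t_a=11/4 t_c=15/4 v_peak=77/4 T=37/4

v_max²/a_max = (77/4)²/7 = 847/16
1001/8 ≥ 847/16 so v_max reached
t_a = (77/4)/7 = 11/4; v_peak = 77/4
d_cruise = 1001/8 − 847/16 = 1155/16; t_c = (1155/16)/(77/4) = 15/4
T = 2·11/4 + 15/4 = 37/4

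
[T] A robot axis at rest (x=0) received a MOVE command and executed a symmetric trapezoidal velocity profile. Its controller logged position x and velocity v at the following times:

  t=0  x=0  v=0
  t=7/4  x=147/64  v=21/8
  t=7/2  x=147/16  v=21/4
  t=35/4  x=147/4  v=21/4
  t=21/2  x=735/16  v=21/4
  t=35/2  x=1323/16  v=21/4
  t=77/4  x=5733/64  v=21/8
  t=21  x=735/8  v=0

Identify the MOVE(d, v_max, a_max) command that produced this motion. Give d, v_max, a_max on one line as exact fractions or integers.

d=735/8 v_max=21/4 a_max=3/2

final state: t=21, x=735/8, v=0 → d = 735/8
a_max = (21/8−0)/(7/4−0) = 3/2
max v = 21/4 over t∈[7/2,35/2] → v_max = 21/4
check: 21/4·(7/2+14) = 735/8 ✓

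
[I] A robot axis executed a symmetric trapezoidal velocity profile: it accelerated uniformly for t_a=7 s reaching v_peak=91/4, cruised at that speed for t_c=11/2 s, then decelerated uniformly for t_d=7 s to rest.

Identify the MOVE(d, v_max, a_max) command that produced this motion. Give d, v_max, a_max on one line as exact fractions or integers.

a_max = (91/4)/7 = 13/4
d_a = ½·91/4·7 = 637/8; d_c = 91/4·11/2 = 1001/8
d = 2·637/8 + 1001/8 = 2275/8
t_c = 11/2 > 0 → v_max = v_peak = 91/4

d=2275/8 v_max=91/4 a_max=13/4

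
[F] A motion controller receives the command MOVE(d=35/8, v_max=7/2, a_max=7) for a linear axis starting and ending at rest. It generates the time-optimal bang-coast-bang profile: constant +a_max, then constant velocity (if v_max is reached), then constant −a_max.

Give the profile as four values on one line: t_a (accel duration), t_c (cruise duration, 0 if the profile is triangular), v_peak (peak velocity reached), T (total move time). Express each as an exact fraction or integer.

v_max²/a_max = (7/2)²/7 = 7/4
35/8 ≥ 7/4 → trapezoidal
t_a = (7/2)/7 = 1/2; v_peak = 7/2
d_cruise = 35/8 − 7/4 = 21/8; t_c = (21/8)/(7/2) = 3/4
T = 2·1/2 + 3/4 = 7/4

t_a=1/2 t_c=3/4 v_peak=7/2 T=7/4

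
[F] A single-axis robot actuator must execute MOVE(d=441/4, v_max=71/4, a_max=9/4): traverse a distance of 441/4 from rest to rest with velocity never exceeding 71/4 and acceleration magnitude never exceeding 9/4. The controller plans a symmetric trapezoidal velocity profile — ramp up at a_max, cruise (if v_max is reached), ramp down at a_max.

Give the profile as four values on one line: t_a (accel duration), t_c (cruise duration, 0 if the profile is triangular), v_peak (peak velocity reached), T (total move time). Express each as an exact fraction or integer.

(v_max)²/a_max = (71/4)²/(9/4) = 5041/36
441/4 < 5041/36 ⇒ no cruise
v_peak = √(441/4·9/4) = √(3969/16) = 63/4
t_a = (63/4)/(9/4) = 7; t_c = 0
T = 2·7 = 14

t_a=7 t_c=0 v_peak=63/4 T=14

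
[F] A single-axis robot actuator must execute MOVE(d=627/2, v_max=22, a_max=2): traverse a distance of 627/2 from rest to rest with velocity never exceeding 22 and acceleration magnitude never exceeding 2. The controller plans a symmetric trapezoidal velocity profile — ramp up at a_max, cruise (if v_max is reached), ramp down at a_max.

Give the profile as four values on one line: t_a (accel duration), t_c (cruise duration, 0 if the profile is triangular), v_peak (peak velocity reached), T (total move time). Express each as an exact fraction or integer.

t_a=11 t_c=13/4 v_peak=22 T=101/4

v_max²/a_max = 22²/2 = 242
627/2 ≥ 242 so v_max reached
t_a = 22/2 = 11; v_peak = 22
d_cruise = 627/2 − 242 = 143/2; t_c = (143/2)/22 = 13/4
T = 2·11 + 13/4 = 101/4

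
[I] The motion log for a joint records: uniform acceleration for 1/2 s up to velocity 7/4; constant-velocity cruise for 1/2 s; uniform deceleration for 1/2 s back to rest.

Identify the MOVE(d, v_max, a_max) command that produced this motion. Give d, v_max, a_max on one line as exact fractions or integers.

d=7/4 v_max=7/4 a_max=7/2

a_max = (7/4)/(1/2) = 7/2
d_a = ½·7/4·1/2 = 7/16; d_c = 7/4·1/2 = 7/8
d = 2·7/16 + 7/8 = 7/4
t_c = 1/2 > 0 ⇒ limit active, v_max = 7/4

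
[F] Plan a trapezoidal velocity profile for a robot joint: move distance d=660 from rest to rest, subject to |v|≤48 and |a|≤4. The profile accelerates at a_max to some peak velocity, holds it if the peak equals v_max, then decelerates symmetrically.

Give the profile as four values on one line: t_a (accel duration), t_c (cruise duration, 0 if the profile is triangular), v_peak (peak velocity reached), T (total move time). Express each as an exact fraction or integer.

(v_max)²/a_max = 48²/4 = 576
660 ≥ 576 so v_max reached
t_a = 48/4 = 12; v_peak = 48
d_cruise = 660 − 576 = 84; t_c = 84/48 = 7/4
T = 2·12 + 7/4 = 103/4

t_a=12 t_c=7/4 v_peak=48 T=103/4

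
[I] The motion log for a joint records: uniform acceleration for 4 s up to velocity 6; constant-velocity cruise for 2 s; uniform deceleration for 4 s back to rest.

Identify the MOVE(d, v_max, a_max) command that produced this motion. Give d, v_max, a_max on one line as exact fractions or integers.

a_max = 6/4 = 3/2
d_a = ½·6·4 = 12; d_c = 6·2 = 12
d = 2·12 + 12 = 36
t_c = 2 > 0 ⇒ limit active, v_max = 6

d=36 v_max=6 a_max=3/2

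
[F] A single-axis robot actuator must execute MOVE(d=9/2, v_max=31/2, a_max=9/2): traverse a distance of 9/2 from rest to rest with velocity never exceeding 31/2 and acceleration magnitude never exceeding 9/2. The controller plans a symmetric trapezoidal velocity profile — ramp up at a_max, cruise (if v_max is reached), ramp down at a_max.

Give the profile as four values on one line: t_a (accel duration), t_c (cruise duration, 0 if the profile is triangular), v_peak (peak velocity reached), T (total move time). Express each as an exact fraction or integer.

t_a=1 t_c=0 v_peak=9/2 T=2

vₘ²/aₘ = (31/2)²/(9/2) = 961/18
9/2 < 961/18 → triangular
v_peak = √(9/2·9/2) = √(81/4) = 9/2
t_a = (9/2)/(9/2) = 1; t_c = 0
T = 2·1 = 2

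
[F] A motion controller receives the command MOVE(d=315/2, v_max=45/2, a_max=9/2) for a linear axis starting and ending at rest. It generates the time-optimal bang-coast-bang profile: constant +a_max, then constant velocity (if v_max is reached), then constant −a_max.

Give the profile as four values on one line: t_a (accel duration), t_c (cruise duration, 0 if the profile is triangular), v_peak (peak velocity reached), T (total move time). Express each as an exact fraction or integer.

(v_max)²/a_max = (45/2)²/(9/2) = 225/2
315/2 ≥ 225/2 → trapezoidal
t_a = (45/2)/(9/2) = 5; v_peak = 45/2
d_cruise = 315/2 − 225/2 = 45; t_c = 45/(45/2) = 2
T = 2·5 + 2 = 12

t_a=5 t_c=2 v_peak=45/2 T=12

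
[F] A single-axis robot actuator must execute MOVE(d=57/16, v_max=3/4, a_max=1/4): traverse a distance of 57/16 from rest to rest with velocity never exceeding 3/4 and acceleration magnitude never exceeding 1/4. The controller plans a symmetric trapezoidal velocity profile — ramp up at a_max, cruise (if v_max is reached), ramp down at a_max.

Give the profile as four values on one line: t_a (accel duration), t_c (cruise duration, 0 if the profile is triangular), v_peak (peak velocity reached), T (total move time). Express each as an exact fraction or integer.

vₘ²/aₘ = (3/4)²/(1/4) = 9/4
57/16 ≥ 9/4 → trapezoidal
t_a = (3/4)/(1/4) = 3; v_peak = 3/4
d_cruise = 57/16 − 9/4 = 21/16; t_c = (21/16)/(3/4) = 7/4
T = 2·3 + 7/4 = 31/4

t_a=3 t_c=7/4 v_peak=3/4 T=31/4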